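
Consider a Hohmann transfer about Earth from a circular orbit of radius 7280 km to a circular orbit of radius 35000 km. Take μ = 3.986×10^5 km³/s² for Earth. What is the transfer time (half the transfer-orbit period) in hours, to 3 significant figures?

t = 4.25 hours

The Hohmann ellipse has a_t = (r₁ + r₂)/2 = 21140 km.
Half the transfer-orbit period gives t = π√(a_t³/μ) = 15290 s.
Converting: 15290 s ÷ 3600 s/hour = 4.25 hours.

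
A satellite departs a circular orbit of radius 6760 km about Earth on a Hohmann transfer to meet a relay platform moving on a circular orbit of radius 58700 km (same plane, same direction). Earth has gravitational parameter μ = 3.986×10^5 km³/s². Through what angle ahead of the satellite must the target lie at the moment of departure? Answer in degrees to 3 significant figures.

φ = 105°

Transfer-ellipse semi-major axis a_t = (r₁ + r₂)/2 = (6760 + 58700)/2 = 32730 km.
The half-period of the transfer ellipse is t = π√(a_t³/μ) = 29460 s.
The target's mean motion on its circular orbit is ω₂ = √(μ/r₂³) = 4.439×10^-5 rad/s.
Angle swept by the target during transfer: ω₂·t = 1.308 rad = 74.94°.
The satellite traverses 180° on the transfer ellipse, so the target must lead by 180° − 74.94° = 105°.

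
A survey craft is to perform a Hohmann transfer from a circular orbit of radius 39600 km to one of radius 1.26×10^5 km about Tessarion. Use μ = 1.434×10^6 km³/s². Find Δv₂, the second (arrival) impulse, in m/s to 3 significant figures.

Δv₂ = 1040 m/s

Semi-major axis of the transfer orbit: a_t = (39600 + 1.260×10^5)/2 = 82800 km.
Circular speed at r = 1.260×10^5 km: v_c = √(μ/r) = 3.374 km/s.
Transfer-orbit speed at the same r (vis-viva, a = a_t): v_t = √[μ(2/r − 1/a_t)] = 2.333 km/s.
Δv₂ = |v_t − v_c| = |2.333 − 3.374| = 1.041 km/s.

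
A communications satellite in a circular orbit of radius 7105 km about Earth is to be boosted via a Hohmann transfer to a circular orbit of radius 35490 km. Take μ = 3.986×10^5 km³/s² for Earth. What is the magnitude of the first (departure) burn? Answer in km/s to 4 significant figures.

The Hohmann ellipse has a_t = (r₁ + r₂)/2 = 21297.5 km.
Circular speed at r = 7105 km: v_c = √(μ/r) = 7.490 km/s.
Vis-viva on the transfer ellipse at r = 7105 km gives v_t = √[μ(2/r − 1/a_t)] = 9.669 km/s.
Δv₁ = |v_t − v_c| = |9.669 − 7.490| = 2.179 km/s.

Δv₁ = 2.179 km/s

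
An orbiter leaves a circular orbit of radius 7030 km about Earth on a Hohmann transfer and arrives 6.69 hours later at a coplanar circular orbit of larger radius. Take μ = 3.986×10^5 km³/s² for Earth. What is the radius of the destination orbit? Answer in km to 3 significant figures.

Transfer time t = 6.69 hours = 24084 s, and t = π√(a_t³/μ).
So a_t = (μ t²/π²)^(1/3) = (3.986×10^5 × (24084)² / π²)^(1/3) = 28613 km.
Since a_t = (r₁ + r₂)/2, r₂ = 2a_t − r₁ = 2×28613 − 7030 = 50196 km.

r₂ = 50200 km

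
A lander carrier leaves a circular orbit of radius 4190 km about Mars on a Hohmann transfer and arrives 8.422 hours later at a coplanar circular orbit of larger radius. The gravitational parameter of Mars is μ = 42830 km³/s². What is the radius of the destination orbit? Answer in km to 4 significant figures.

r₂ = 27530 km

Transfer time t = 8.422 hours = 30319.2 s, and t = π√(a_t³/μ).
So a_t = (μ t²/π²)^(1/3) = (42830 × (30319.2)² / π²)^(1/3) = 15860 km.
Since a_t = (r₁ + r₂)/2, r₂ = 2a_t − r₁ = 2×15860 − 4190 = 27530 km.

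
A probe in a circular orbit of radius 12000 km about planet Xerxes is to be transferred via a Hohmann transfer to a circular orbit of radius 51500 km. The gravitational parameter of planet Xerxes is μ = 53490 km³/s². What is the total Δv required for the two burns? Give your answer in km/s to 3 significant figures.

Δv = 0.970 km/s

Transfer-ellipse semi-major axis a_t = (r₁ + r₂)/2 = (12000 + 51500)/2 = 31750 km.
At r₁ the circular-orbit speed is v₁ = √(μ/r₁) = 2.1113 km/s.
Transfer-orbit speed at r₁ (vis-viva equation): v_p = √[μ(2/r₁ − 1/a_t)] = 2.6889 km/s.
First burn Δv₁ = |v_p − v₁| = 0.5776 km/s.
At r₂, v₂ = √(μ/r₂) = 1.0191 km/s.
Transfer-orbit speed at r₂: v_a = √[μ(2/r₂ − 1/a_t)] = 0.62654 km/s.
Second burn Δv₂ = |v₂ − v_a| = 0.3926 km/s.
Δv = Δv₁ + Δv₂ = 0.5776 + 0.3926 = 0.9702 km/s.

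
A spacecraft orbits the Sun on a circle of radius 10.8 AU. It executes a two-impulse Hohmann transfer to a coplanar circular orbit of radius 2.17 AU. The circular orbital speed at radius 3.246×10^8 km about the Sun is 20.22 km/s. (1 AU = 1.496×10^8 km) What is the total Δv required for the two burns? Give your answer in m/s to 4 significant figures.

From the circular-orbit relation v² = μ/r at r = 3.246×10^8 km: μ = v²r = (20.22)² × 3.246×10^8 = 1.32712×10^11 km³/s².
In km: r₁ = 10.8 × 1.496×10^8 = 1.61568×10^9 km; r₂ = 2.17 × 1.496×10^8 = 3.24632×10^8 km.
Semi-major axis of the transfer orbit: a_t = (1.61568×10^9 + 3.24632×10^8)/2 = 9.70156×10^8 km.
At r₁ the circular-orbit speed is v₁ = √(μ/r₁) = 9.063 km/s.
Transfer-orbit speed at r₁ (vis-viva): v_a = √[μ(2/r₁ − 1/a_t)] = 5.243 km/s.
First burn Δv₁ = |v_a − v₁| = 3.820 km/s.
At r₂, v₂ = √(μ/r₂) = 20.219 km/s.
Transfer-orbit speed at r₂: v_p = √[μ(2/r₂ − 1/a_t)] = 26.093 km/s.
Second burn Δv₂ = |v₂ − v_p| = 5.874 km/s.
Δv = Δv₁ + Δv₂ = 3.820 + 5.874 = 9.694 km/s.

Δv = 9694 m/s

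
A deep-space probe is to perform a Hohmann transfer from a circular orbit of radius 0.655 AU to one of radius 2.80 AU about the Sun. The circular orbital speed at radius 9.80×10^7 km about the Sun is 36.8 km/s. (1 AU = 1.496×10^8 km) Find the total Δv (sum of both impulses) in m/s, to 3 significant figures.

From the circular-orbit relation v² = μ/r at r = 9.80×10^7 km: μ = v²r = (36.8)² × 9.80×10^7 = 1.32716×10^11 km³/s².
In km: r₁ = 0.655 × 1.496×10^8 = 9.7988×10^7 km; r₂ = 2.80 × 1.496×10^8 = 4.1888×10^8 km.
Transfer-ellipse semi-major axis a_t = (r₁ + r₂)/2 = (9.7988×10^7 + 4.1888×10^8)/2 = 2.58434×10^8 km.
Circular speed at r₁: v₁ = √(μ/r₁) = √(1.32716×10^11/9.7988×10^7) = 36.80 km/s.
Transfer-orbit speed at r₁ (vis-viva): v_p = √[μ(2/r₁ − 1/a_t)] = 46.85 km/s.
First burn Δv₁ = |v_p − v₁| = 10.05 km/s.
Circular speed at r₂: v₂ = √(μ/r₂) = 17.7998 km/s.
Transfer-orbit speed at r₂: v_a = √[μ(2/r₂ − 1/a_t)] = 10.9604 km/s.
Second burn Δv₂ = |v₂ − v_a| = 6.839 km/s.
Δv = Δv₁ + Δv₂ = 10.05 + 6.839 = 16.89 km/s.

Δv = 16900 m/s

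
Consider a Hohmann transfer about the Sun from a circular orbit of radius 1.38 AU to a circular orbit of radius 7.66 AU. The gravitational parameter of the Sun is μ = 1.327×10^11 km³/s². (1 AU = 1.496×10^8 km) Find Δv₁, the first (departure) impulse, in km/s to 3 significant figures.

Δv₁ = 7.65 km/s

In km: r₁ = 1.38 × 1.496×10^8 = 2.06448×10^8 km; r₂ = 7.66 × 1.496×10^8 = 1.145936×10^9 km.
Semi-major axis of the transfer orbit: a_t = (2.06448×10^8 + 1.145936×10^9)/2 = 6.76192×10^8 km.
Circular speed at r = 2.06448×10^8 km: v_c = √(μ/r) = 25.353 km/s.
Vis-viva on the transfer ellipse at r = 2.06448×10^8 km gives v_t = √[μ(2/r − 1/a_t)] = 33.005 km/s.
Δv₁ = |v_t − v_c| = |33.005 − 25.353| = 7.652 km/s.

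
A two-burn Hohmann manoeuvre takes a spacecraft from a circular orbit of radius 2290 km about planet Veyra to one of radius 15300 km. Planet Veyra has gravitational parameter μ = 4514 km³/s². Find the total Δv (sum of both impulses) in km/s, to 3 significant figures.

Δv = 0.714 km/s

Semi-major axis of the transfer orbit: a_t = (2290 + 15300)/2 = 8795 km.
Circular speed at r₁: v₁ = √(μ/r₁) = √(4514/2290) = 1.4040 km/s.
Transfer-orbit speed at r₁ (vis-viva equation): v_p = √[μ(2/r₁ − 1/a_t)] = 1.8518 km/s.
First burn Δv₁ = |v_p − v₁| = 0.4478 km/s.
Circular speed at r₂: v₂ = √(μ/r₂) = 0.5432 km/s.
Transfer-orbit speed at r₂: v_a = √[μ(2/r₂ − 1/a_t)] = 0.2772 km/s.
Second burn Δv₂ = |v₂ − v_a| = 0.2660 km/s.
Total Δv = Δv₁ + Δv₂ = 0.7138 km/s.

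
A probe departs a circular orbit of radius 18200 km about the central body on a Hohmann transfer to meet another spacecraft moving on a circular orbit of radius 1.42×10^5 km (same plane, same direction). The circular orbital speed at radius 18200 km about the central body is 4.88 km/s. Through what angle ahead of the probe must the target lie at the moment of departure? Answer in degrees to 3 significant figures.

φ = 104°

From the circular-orbit relation v² = μ/r at r = 18200 km: μ = v²r = (4.88)² × 18200 = 4.33422×10^5 km³/s².
The Hohmann ellipse has a_t = (r₁ + r₂)/2 = 80100 km.
Transfer time t = π√(a_t³/μ) = 1.082×10^5 s.
The target's mean motion on its circular orbit is ω₂ = √(μ/r₂³) = 1.230×10^-5 rad/s.
Angle swept by the target during transfer: ω₂·t = 1.331 rad = 76.26°.
The probe traverses 180° on the transfer ellipse, so the target must lead by 180° − 76.26° = 104°.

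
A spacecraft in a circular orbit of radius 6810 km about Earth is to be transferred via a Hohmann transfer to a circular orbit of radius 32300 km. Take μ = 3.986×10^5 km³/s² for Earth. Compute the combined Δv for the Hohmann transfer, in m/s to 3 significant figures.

Transfer-ellipse semi-major axis a_t = (r₁ + r₂)/2 = (6810 + 32300)/2 = 19555 km.
Circular speed at r₁: v₁ = √(μ/r₁) = √(3.986×10^5/6810) = 7.651 km/s.
Transfer-orbit speed at r₁ (vis-viva): v_p = √[μ(2/r₁ − 1/a_t)] = 9.833 km/s.
First burn Δv₁ = |v_p − v₁| = 2.182 km/s.
At r₂, v₂ = √(μ/r₂) = 3.513 km/s.
Transfer-orbit speed at r₂: v_a = √[μ(2/r₂ − 1/a_t)] = 2.073 km/s.
Second burn Δv₂ = |v₂ − v_a| = 1.440 km/s.
Total Δv = Δv₁ + Δv₂ = 3.622 km/s.

Δv = 3620 m/s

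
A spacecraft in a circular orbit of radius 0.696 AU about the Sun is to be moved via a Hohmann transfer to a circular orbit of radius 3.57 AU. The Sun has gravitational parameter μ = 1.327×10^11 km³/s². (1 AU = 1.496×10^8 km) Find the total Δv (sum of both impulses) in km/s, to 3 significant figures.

In km: r₁ = 0.696 × 1.496×10^8 = 1.041216×10^8 km; r₂ = 3.57 × 1.496×10^8 = 5.34072×10^8 km.
Transfer-ellipse semi-major axis a_t = (r₁ + r₂)/2 = (1.041216×10^8 + 5.34072×10^8)/2 = 3.190968×10^8 km.
Circular speed at r₁: v₁ = √(μ/r₁) = √(1.327×10^11/1.041216×10^8) = 35.6997 km/s.
Transfer-orbit speed at r₁ (v² = μ(2/r − 1/a)): v_p = √[μ(2/r₁ − 1/a_t)] = 46.1853 km/s.
First burn Δv₁ = |v_p − v₁| = 10.486 km/s.
Circular speed at r₂: v₂ = √(μ/r₂) = 15.7629 km/s.
Transfer-orbit speed at r₂: v_a = √[μ(2/r₂ − 1/a_t)] = 9.00419 km/s.
Second burn Δv₂ = |v₂ − v_a| = 6.7587 km/s.
Total Δv = Δv₁ + Δv₂ = 17.24 km/s.

Δv = 17.2 km/s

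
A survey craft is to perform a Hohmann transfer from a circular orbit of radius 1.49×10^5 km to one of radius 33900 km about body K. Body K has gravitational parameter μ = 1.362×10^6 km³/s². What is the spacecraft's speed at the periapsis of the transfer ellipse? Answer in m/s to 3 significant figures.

v = 8090 m/s

Semi-major axis of the transfer orbit: a_t = (1.490×10^5 + 33900)/2 = 91450 km.
The periapsis of the transfer ellipse is at r = 33900 km.
Applying v² = μ(2/r − 1/a_t): v = 8.091 km/s.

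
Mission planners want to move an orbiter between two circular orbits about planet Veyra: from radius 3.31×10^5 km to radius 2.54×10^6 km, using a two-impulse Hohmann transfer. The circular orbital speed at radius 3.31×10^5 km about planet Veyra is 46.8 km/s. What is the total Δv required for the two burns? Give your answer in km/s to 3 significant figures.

From the circular-orbit relation v² = μ/r at r = 3.31×10^5 km: μ = v²r = (46.8)² × 3.31×10^5 = 7.24969×10^8 km³/s².
The Hohmann ellipse has a_t = (r₁ + r₂)/2 = 1.4355×10^6 km.
Circular speed at r₁: v₁ = √(μ/r₁) = √(7.24969×10^8/3.310×10^5) = 46.80000 km/s.
On the transfer ellipse at r₁, vis-viva equation gives v_p = √[μ(2/r₁ − 1/a_t)] = 62.25312 km/s.
First burn Δv₁ = |v_p − v₁| = 15.45312 km/s.
At r₂, v₂ = √(μ/r₂) = 16.894409 km/s.
Transfer-orbit speed at r₂: v_a = √[μ(2/r₂ − 1/a_t)] = 8.1125127 km/s.
Second burn Δv₂ = |v₂ − v_a| = 8.781896 km/s.
Total Δv = Δv₁ + Δv₂ = 24.24 km/s.

Δv = 24.2 km/s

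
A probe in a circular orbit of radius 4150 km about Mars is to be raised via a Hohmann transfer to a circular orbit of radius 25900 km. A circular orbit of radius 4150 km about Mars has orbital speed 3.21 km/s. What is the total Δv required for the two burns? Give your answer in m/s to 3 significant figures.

From the circular-orbit relation v² = μ/r at r = 4150 km: μ = v²r = (3.21)² × 4150 = 42762.0 km³/s².
Semi-major axis of the transfer orbit: a_t = (4150 + 25900)/2 = 15025 km.
At r₁ the circular-orbit speed is v₁ = √(μ/r₁) = 3.2100 km/s.
On the transfer ellipse at r₁, vis-viva gives v_p = √[μ(2/r₁ − 1/a_t)] = 4.2145 km/s.
First burn Δv₁ = |v_p − v₁| = 1.0045 km/s.
At r₂, v₂ = √(μ/r₂) = 1.28493 km/s.
Transfer-orbit speed at r₂: v_a = √[μ(2/r₂ − 1/a_t)] = 0.675299 km/s.
Second burn Δv₂ = |v₂ − v_a| = 0.60963 km/s.
Δv = Δv₁ + Δv₂ = 1.0045 + 0.60963 = 1.614 km/s.

Δv = 1610 m/s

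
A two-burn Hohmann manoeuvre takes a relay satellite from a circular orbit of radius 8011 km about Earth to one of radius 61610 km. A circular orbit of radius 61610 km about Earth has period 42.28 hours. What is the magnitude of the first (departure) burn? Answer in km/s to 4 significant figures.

From Kepler's third law T² = 4π²r³/μ at r = 61610 km, T = 42.28 hours = 42.28 × 3600 s = 1.52208×10^5 s: μ = 4π²r³/T² = 3.98509×10^5 km³/s².
Transfer-ellipse semi-major axis a_t = (r₁ + r₂)/2 = (8011 + 61610)/2 = 34810.5 km.
Circular speed at r = 8011 km: v_c = √(μ/r) = 7.053 km/s.
Transfer-orbit speed at the same r (vis-viva, a = a_t): v_t = √[μ(2/r − 1/a_t)] = 9.383 km/s.
Δv₁ = |v_t − v_c| = |9.383 − 7.053| = 2.330 km/s.

Δv₁ = 2.330 km/s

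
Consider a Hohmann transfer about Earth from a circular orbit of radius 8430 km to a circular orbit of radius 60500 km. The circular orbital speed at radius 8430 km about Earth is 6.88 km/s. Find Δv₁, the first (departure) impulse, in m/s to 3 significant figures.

Δv₁ = 2240 m/s

From the circular-orbit relation v² = μ/r at r = 8430 km: μ = v²r = (6.88)² × 8430 = 3.99029×10^5 km³/s².
Transfer-ellipse semi-major axis a_t = (r₁ + r₂)/2 = (8430 + 60500)/2 = 34465 km.
Circular speed at r = 8430 km: v_c = √(μ/r) = 6.880 km/s.
Transfer-orbit speed at the same r (vis-viva, a = a_t): v_t = √[μ(2/r − 1/a_t)] = 9.115 km/s.
Δv₁ = |v_t − v_c| = |9.115 − 6.880| = 2.235 km/s.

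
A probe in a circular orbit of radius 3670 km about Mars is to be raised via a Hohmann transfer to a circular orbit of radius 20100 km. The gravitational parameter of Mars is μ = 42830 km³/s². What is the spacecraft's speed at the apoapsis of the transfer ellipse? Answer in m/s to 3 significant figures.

v = 811 m/s

The Hohmann ellipse has a_t = (r₁ + r₂)/2 = 11885 km.
The apoapsis of the transfer ellipse is at r = 20100 km.
Applying v² = μ(2/r − 1/a_t): v = 0.8112 km/s.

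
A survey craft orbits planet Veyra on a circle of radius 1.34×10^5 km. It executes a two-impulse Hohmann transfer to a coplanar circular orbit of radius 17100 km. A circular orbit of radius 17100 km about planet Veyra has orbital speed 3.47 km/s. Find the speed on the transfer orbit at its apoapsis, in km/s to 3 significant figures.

v = 0.590 km/s

From the circular-orbit relation v² = μ/r at r = 17100 km: μ = v²r = (3.47)² × 17100 = 2.05899×10^5 km³/s².
Transfer-ellipse semi-major axis a_t = (r₁ + r₂)/2 = (1.340×10^5 + 17100)/2 = 75550 km.
At apoapsis, r = 1.340×10^5 km.
From the vis-viva equation, v = √[μ(2/r − 1/a_t)] = 0.5897 km/s.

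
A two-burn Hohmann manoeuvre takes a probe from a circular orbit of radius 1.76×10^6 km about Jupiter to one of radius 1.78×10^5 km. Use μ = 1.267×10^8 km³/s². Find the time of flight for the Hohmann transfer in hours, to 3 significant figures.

t = 74.0 hours

Transfer-ellipse semi-major axis a_t = (r₁ + r₂)/2 = (1.760×10^6 + 1.780×10^5)/2 = 9.690×10^5 km.
Transfer time t = π√(a_t³/μ) = π√((9.690×10^5)³ / 1.267×10^8) = 2.66224×10^5 s.
Converting: 2.66224×10^5 s ÷ 3600 s/hour = 74.0 hours.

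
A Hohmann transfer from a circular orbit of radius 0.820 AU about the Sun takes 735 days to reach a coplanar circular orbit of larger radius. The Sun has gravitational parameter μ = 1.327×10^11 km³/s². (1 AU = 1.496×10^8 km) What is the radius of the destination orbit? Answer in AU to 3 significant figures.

In km: r₁ = 0.820 × 1.496×10^8 = 1.22672×10^8 km.
Transfer time t = 735 days = 6.3504×10^7 s, and t = π√(a_t³/μ).
So a_t = (μ t²/π²)^(1/3) = (1.327×10^11 × (6.3504×10^7)² / π²)^(1/3) = 3.7849×10^8 km.
Since a_t = (r₁ + r₂)/2, r₂ = 2a_t − r₁ = 2×3.7849×10^8 − 1.22672×10^8 = 6.34308×10^8 km.
In AU: r₂ = 6.34308×10^8 / 1.496×10^8 = 4.24 AU.

r₂ = 4.24 AU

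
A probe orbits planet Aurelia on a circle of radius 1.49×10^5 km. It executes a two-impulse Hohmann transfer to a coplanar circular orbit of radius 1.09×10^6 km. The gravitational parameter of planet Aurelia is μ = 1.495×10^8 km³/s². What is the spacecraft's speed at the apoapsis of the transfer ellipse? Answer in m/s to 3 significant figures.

Semi-major axis of the transfer orbit: a_t = (1.490×10^5 + 1.090×10^6)/2 = 6.195×10^5 km.
At apoapsis, r = 1.090×10^6 km.
Vis-viva: v = √[μ(2/r − 1/a_t)] = √[1.495×10^8 × (2/1.090×10^6 − 1/6.195×10^5)] = 5.744 km/s.

v = 5740 m/s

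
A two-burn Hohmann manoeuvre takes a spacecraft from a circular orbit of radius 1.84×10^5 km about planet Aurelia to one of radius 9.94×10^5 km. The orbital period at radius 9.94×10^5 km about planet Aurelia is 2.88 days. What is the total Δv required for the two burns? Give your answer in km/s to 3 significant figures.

From Kepler's third law T² = 4π²r³/μ at r = 9.94×10^5 km, T = 2.88 days = 2.88 × 86400 s = 2.48832×10^5 s: μ = 4π²r³/T² = 6.26190×10^8 km³/s².
The Hohmann ellipse has a_t = (r₁ + r₂)/2 = 5.890×10^5 km.
At r₁ the circular-orbit speed is v₁ = √(μ/r₁) = 58.337 km/s.
Transfer-orbit speed at r₁ (v² = μ(2/r − 1/a)): v_p = √[μ(2/r₁ − 1/a_t)] = 75.784 km/s.
First burn Δv₁ = |v_p − v₁| = 17.45 km/s.
Circular speed at r₂: v₂ = √(μ/r₂) = 25.10 km/s.
Transfer-orbit speed at r₂: v_a = √[μ(2/r₂ − 1/a_t)] = 14.03 km/s.
Second burn Δv₂ = |v₂ − v_a| = 11.07 km/s.
Total Δv = Δv₁ + Δv₂ = 28.52 km/s.

Δv = 28.5 km/s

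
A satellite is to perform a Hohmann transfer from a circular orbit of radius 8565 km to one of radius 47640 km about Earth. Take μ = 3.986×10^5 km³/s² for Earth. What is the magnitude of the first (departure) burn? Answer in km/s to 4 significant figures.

Δv₁ = 2.060 km/s

Transfer-ellipse semi-major axis a_t = (r₁ + r₂)/2 = (8565 + 47640)/2 = 28102.5 km.
On the circular orbit at r = 8565 km, v_c = √(μ/r) = 6.822 km/s.
Transfer-orbit speed at the same r (vis-viva, a = a_t): v_t = √[μ(2/r − 1/a_t)] = 8.882 km/s.
Δv₁ = |v_t − v_c| = |8.882 − 6.822| = 2.060 km/s.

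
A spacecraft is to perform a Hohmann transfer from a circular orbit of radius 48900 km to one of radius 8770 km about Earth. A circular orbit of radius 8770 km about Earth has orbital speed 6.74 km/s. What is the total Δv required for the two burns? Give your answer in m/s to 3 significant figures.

From the circular-orbit relation v² = μ/r at r = 8770 km: μ = v²r = (6.74)² × 8770 = 3.98400×10^5 km³/s².
The Hohmann ellipse has a_t = (r₁ + r₂)/2 = 28835 km.
At r₁ the circular-orbit speed is v₁ = √(μ/r₁) = 2.854 km/s.
On the transfer ellipse at r₁, vis-viva gives v_a = √[μ(2/r₁ − 1/a_t)] = 1.574 km/s.
First burn Δv₁ = |v_a − v₁| = 1.280 km/s.
Circular speed at r₂: v₂ = √(μ/r₂) = 6.740 km/s.
Transfer-orbit speed at r₂: v_p = √[μ(2/r₂ − 1/a_t)] = 8.777 km/s.
Second burn Δv₂ = |v₂ − v_p| = 2.037 km/s.
Total Δv = Δv₁ + Δv₂ = 3.317 km/s.

Δv = 3320 m/s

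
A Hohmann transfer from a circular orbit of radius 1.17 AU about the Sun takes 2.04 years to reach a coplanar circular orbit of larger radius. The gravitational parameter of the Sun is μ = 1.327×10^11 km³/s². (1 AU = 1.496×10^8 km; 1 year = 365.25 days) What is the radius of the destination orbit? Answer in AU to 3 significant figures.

In km: r₁ = 1.17 × 1.496×10^8 = 1.75032×10^8 km.
Transfer time t = 2.04 years × 365.25 × 86400 s = 6.4377504×10^7 s, and t = π√(a_t³/μ).
So a_t = (μ t²/π²)^(1/3) = (1.327×10^11 × (6.4377504×10^7)² / π²)^(1/3) = 3.8196×10^8 km.
Since a_t = (r₁ + r₂)/2, r₂ = 2a_t − r₁ = 2×3.8196×10^8 − 1.75032×10^8 = 5.88888×10^8 km.
In AU: r₂ = 5.88888×10^8 / 1.496×10^8 = 3.94 AU.

r₂ = 3.94 AU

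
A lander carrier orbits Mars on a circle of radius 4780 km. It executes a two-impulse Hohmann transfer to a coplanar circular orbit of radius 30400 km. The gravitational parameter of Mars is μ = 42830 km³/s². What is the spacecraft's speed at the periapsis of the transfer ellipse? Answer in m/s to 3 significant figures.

v = 3940 m/s

The Hohmann ellipse has a_t = (r₁ + r₂)/2 = 17590 km.
The periapsis of the transfer ellipse is at r = 4780 km.
Applying v² = μ(2/r − 1/a_t): v = 3.935 km/s.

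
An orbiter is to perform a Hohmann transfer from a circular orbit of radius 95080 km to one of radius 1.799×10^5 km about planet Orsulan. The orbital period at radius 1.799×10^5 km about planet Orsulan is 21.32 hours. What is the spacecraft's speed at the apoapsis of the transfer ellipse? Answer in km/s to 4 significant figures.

From Kepler's third law T² = 4π²r³/μ at r = 1.799×10^5 km, T = 21.32 hours = 21.32 × 3600 s = 76752 s: μ = 4π²r³/T² = 3.90188×10^7 km³/s².
Semi-major axis of the transfer orbit: a_t = (95080 + 1.799×10^5)/2 = 1.3749×10^5 km.
At apoapsis, r = 1.799×10^5 km.
Applying v² = μ(2/r − 1/a_t): v = 12.25 km/s.

v = 12.25 km/s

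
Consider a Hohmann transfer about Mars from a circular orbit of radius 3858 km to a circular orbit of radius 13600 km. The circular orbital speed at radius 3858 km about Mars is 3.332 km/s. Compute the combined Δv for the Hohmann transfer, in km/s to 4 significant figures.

Δv = 1.422 km/s

From the circular-orbit relation v² = μ/r at r = 3858 km: μ = v²r = (3.332)² × 3858 = 42832.4 km³/s².
Transfer-ellipse semi-major axis a_t = (r₁ + r₂)/2 = (3858 + 13600)/2 = 8729 km.
Circular speed at r₁: v₁ = √(μ/r₁) = √(42832.4/3858) = 3.332 km/s.
On the transfer ellipse at r₁, vis-viva equation gives v_p = √[μ(2/r₁ − 1/a_t)] = 4.159 km/s.
First burn Δv₁ = |v_p − v₁| = 0.8270 km/s.
At r₂, v₂ = √(μ/r₂) = 1.774666 km/s.
Transfer-orbit speed at r₂: v_a = √[μ(2/r₂ − 1/a_t)] = 1.179819 km/s.
Second burn Δv₂ = |v₂ − v_a| = 0.5948 km/s.
Δv = Δv₁ + Δv₂ = 0.8270 + 0.5948 = 1.422 km/s.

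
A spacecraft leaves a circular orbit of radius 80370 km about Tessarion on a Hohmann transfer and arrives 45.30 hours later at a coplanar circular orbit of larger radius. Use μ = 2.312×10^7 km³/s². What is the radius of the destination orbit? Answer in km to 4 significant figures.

Transfer time t = 45.30 hours = 1.6308×10^5 s, and t = π√(a_t³/μ).
So a_t = (μ t²/π²)^(1/3) = (2.312×10^7 × (1.6308×10^5)² / π²)^(1/3) = 3.9643×10^5 km.
Since a_t = (r₁ + r₂)/2, r₂ = 2a_t − r₁ = 2×3.9643×10^5 − 80370 = 7.1249×10^5 km.

r₂ = 7.125×10^5 km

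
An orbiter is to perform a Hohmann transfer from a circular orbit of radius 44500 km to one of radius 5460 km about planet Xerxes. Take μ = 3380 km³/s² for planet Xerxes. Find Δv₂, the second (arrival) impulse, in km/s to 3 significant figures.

The Hohmann ellipse has a_t = (r₁ + r₂)/2 = 24980 km.
Circular speed at r = 5460 km: v_c = √(μ/r) = 0.78680 km/s.
Vis-viva on the transfer ellipse at r = 5460 km gives v_t = √[μ(2/r − 1/a_t)] = 1.0501 km/s.
Δv₂ = |v_t − v_c| = |1.0501 − 0.78680| = 0.2633 km/s.

Δv₂ = 0.263 km/s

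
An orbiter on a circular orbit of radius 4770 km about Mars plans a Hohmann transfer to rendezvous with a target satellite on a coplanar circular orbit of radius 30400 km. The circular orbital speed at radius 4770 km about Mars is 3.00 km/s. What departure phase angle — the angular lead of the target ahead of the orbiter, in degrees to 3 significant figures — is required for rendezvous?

φ = 101°

From the circular-orbit relation v² = μ/r at r = 4770 km: μ = v²r = (3.00)² × 4770 = 42930.0 km³/s².
Transfer-ellipse semi-major axis a_t = (r₁ + r₂)/2 = (4770 + 30400)/2 = 17585 km.
The half-period of the transfer ellipse is t = π√(a_t³/μ) = 35358 s.
The target's mean motion on its circular orbit is ω₂ = √(μ/r₂³) = 3.9090×10^-5 rad/s.
Angle swept by the target during transfer: ω₂·t = 1.3821 rad = 79.19°.
Arrival is 180° from departure on the ellipse, so φ = 180° − 79.19° = 101°.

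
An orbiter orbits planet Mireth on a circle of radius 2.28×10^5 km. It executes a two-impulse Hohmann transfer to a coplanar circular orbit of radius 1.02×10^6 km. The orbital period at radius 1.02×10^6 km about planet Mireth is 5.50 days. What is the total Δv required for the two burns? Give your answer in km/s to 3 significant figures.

Δv = 13.3 km/s

From Kepler's third law T² = 4π²r³/μ at r = 1.02×10^6 km, T = 5.50 days = 5.50 × 86400 s = 4.752×10^5 s: μ = 4π²r³/T² = 1.85527×10^8 km³/s².
Transfer-ellipse semi-major axis a_t = (r₁ + r₂)/2 = (2.280×10^5 + 1.020×10^6)/2 = 6.240×10^5 km.
At r₁ the circular-orbit speed is v₁ = √(μ/r₁) = 28.526 km/s.
Transfer-orbit speed at r₁ (vis-viva equation): v_p = √[μ(2/r₁ − 1/a_t)] = 36.471 km/s.
First burn Δv₁ = |v_p − v₁| = 7.945 km/s.
At r₂, v₂ = √(μ/r₂) = 13.4866 km/s.
Transfer-orbit speed at r₂: v_a = √[μ(2/r₂ − 1/a_t)] = 8.15227 km/s.
Second burn Δv₂ = |v₂ − v_a| = 5.334 km/s.
Δv = Δv₁ + Δv₂ = 7.945 + 5.334 = 13.28 km/s.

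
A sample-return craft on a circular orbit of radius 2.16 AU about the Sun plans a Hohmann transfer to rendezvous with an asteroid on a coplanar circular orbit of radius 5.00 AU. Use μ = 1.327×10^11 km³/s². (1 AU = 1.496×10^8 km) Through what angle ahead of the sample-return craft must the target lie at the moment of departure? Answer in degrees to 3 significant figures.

φ = 70.9°

In km: r₁ = 2.16 × 1.496×10^8 = 3.23136×10^8 km; r₂ = 5.00 × 1.496×10^8 = 7.480×10^8 km.
The Hohmann ellipse has a_t = (r₁ + r₂)/2 = 5.35568×10^8 km.
The half-period of the transfer ellipse is t = π√(a_t³/μ) = 1.0689×10^8 s.
The target's mean motion on its circular orbit is ω₂ = √(μ/r₂³) = 1.7807×10^-8 rad/s.
Angle swept by the target during transfer: ω₂·t = 1.9034 rad = 109.1°.
Arrival is 180° from departure on the ellipse, so φ = 180° − 109.1° = 70.9°.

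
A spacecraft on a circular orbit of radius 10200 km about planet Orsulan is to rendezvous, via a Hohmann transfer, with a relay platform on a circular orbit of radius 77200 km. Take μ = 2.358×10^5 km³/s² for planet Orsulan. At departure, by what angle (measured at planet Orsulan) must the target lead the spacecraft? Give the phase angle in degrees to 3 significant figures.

φ = 103°

Transfer-ellipse semi-major axis a_t = (r₁ + r₂)/2 = (10200 + 77200)/2 = 43700 km.
Transfer time t = π√(a_t³/μ) = 59100 s.
Target angular speed ω₂ = √(μ/r₂³) = 2.264×10^-5 rad/s.
Angle swept by the target during transfer: ω₂·t = 1.338 rad = 76.66°.
Arrival is 180° from departure on the ellipse, so φ = 180° − 76.66° = 103°.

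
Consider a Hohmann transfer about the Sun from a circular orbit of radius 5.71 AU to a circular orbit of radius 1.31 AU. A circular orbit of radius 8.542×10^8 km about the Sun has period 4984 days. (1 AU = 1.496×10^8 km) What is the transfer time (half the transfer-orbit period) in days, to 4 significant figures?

t = 1201 days

From Kepler's third law T² = 4π²r³/μ at r = 8.542×10^8 km, T = 4984 days = 4984 × 86400 s = 4.306176×10^8 s: μ = 4π²r³/T² = 1.32695×10^11 km³/s².
In km: r₁ = 5.71 × 1.496×10^8 = 8.54216×10^8 km; r₂ = 1.31 × 1.496×10^8 = 1.95976×10^8 km.
The Hohmann ellipse has a_t = (r₁ + r₂)/2 = 5.25096×10^8 km.
Half the transfer-orbit period gives t = π√(a_t³/μ) = 1.038×10^8 s.
Converting: 1.038×10^8 s ÷ 86400 s/day = 1201 days.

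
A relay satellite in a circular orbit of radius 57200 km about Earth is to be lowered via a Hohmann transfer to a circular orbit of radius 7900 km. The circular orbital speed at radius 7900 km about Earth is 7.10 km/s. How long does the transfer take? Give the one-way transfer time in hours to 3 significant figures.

From the circular-orbit relation v² = μ/r at r = 7900 km: μ = v²r = (7.10)² × 7900 = 3.98239×10^5 km³/s².
The Hohmann ellipse has a_t = (r₁ + r₂)/2 = 32550 km.
Half the transfer-orbit period gives t = π√(a_t³/μ) = 29240 s.
Converting: 29240 s ÷ 3600 s/hour = 8.12 hours.

t = 8.12 hours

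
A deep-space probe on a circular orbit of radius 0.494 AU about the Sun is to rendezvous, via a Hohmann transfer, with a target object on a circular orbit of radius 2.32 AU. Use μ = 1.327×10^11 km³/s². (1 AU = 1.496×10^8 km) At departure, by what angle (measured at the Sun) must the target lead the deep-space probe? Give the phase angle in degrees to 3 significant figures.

φ = 95.0°

In km: r₁ = 0.494 × 1.496×10^8 = 7.39024×10^7 km; r₂ = 2.32 × 1.496×10^8 = 3.47072×10^8 km.
Transfer-ellipse semi-major axis a_t = (r₁ + r₂)/2 = (7.39024×10^7 + 3.47072×10^8)/2 = 2.104872×10^8 km.
Transfer time t = π√(a_t³/μ) = 2.6336×10^7 s.
The target's mean motion on its circular orbit is ω₂ = √(μ/r₂³) = 5.6339×10^-8 rad/s.
Angle swept by the target during transfer: ω₂·t = 1.4837 rad = 85.01°.
Arrival is 180° from departure on the ellipse, so φ = 180° − 85.01° = 95.0°.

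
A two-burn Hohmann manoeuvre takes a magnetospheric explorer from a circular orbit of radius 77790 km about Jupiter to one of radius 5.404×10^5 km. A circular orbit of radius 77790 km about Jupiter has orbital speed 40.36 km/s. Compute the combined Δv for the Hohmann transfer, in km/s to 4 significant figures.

Δv = 20.64 km/s

From the circular-orbit relation v² = μ/r at r = 77790 km: μ = v²r = (40.36)² × 77790 = 1.26714×10^8 km³/s².
The Hohmann ellipse has a_t = (r₁ + r₂)/2 = 3.09095×10^5 km.
At r₁ the circular-orbit speed is v₁ = √(μ/r₁) = 40.36 km/s.
Transfer-orbit speed at r₁ (v² = μ(2/r − 1/a)): v_p = √[μ(2/r₁ − 1/a_t)] = 53.37 km/s.
First burn Δv₁ = |v_p − v₁| = 13.01 km/s.
Circular speed at r₂: v₂ = √(μ/r₂) = 15.313 km/s.
Transfer-orbit speed at r₂: v_a = √[μ(2/r₂ − 1/a_t)] = 7.6819 km/s.
Second burn Δv₂ = |v₂ − v_a| = 7.631 km/s.
Total Δv = Δv₁ + Δv₂ = 20.64 km/s.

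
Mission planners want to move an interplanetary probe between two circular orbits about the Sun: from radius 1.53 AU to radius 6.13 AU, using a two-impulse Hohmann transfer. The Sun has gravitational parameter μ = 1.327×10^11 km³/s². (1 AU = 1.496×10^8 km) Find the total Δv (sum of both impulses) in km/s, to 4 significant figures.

Δv = 10.81 km/s

In km: r₁ = 1.53 × 1.496×10^8 = 2.28888×10^8 km; r₂ = 6.13 × 1.496×10^8 = 9.17048×10^8 km.
The Hohmann ellipse has a_t = (r₁ + r₂)/2 = 5.72968×10^8 km.
At r₁ the circular-orbit speed is v₁ = √(μ/r₁) = 24.078 km/s.
Transfer-orbit speed at r₁ (vis-viva): v_p = √[μ(2/r₁ − 1/a_t)] = 30.462 km/s.
First burn Δv₁ = |v_p − v₁| = 6.384 km/s.
At r₂, v₂ = √(μ/r₂) = 12.029 km/s.
Transfer-orbit speed at r₂: v_a = √[μ(2/r₂ − 1/a_t)] = 7.6030 km/s.
Second burn Δv₂ = |v₂ − v_a| = 4.426 km/s.
Total Δv = Δv₁ + Δv₂ = 10.81 km/s.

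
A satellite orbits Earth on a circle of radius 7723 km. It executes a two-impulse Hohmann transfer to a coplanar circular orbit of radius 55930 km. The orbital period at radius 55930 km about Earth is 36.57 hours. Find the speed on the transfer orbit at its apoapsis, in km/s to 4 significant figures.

v = 1.315 km/s

From Kepler's third law T² = 4π²r³/μ at r = 55930 km, T = 36.57 hours = 36.57 × 3600 s = 1.31652×10^5 s: μ = 4π²r³/T² = 3.98510×10^5 km³/s².
Transfer-ellipse semi-major axis a_t = (r₁ + r₂)/2 = (7723 + 55930)/2 = 31826.5 km.
The apoapsis of the transfer ellipse is at r = 55930 km.
From the vis-viva equation, v = √[μ(2/r − 1/a_t)] = 1.315 km/s.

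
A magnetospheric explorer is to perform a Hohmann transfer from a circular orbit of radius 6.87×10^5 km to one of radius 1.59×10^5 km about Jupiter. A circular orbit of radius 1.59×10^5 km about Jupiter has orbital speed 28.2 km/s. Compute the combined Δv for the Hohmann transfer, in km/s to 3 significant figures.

Δv = 13.0 km/s

From the circular-orbit relation v² = μ/r at r = 1.59×10^5 km: μ = v²r = (28.2)² × 1.59×10^5 = 1.26443×10^8 km³/s².
Transfer-ellipse semi-major axis a_t = (r₁ + r₂)/2 = (6.870×10^5 + 1.590×10^5)/2 = 4.230×10^5 km.
Circular speed at r₁: v₁ = √(μ/r₁) = √(1.26443×10^8/6.870×10^5) = 13.567 km/s.
Transfer-orbit speed at r₁ (vis-viva): v_a = √[μ(2/r₁ − 1/a_t)] = 8.3176 km/s.
First burn Δv₁ = |v_a − v₁| = 5.249 km/s.
At r₂, v₂ = √(μ/r₂) = 28.200 km/s.
Transfer-orbit speed at r₂: v_p = √[μ(2/r₂ − 1/a_t)] = 35.938 km/s.
Second burn Δv₂ = |v₂ − v_p| = 7.738 km/s.
Δv = Δv₁ + Δv₂ = 5.249 + 7.738 = 12.99 km/s.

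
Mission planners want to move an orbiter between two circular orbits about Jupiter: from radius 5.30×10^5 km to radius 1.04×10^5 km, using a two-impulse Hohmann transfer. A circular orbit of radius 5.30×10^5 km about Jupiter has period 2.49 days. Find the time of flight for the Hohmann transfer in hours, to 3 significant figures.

t = 13.8 hours

From Kepler's third law T² = 4π²r³/μ at r = 5.30×10^5 km, T = 2.49 days = 2.49 × 86400 s = 2.15136×10^5 s: μ = 4π²r³/T² = 1.26988×10^8 km³/s².
The Hohmann ellipse has a_t = (r₁ + r₂)/2 = 3.170×10^5 km.
Half the transfer-orbit period gives t = π√(a_t³/μ) = 49760 s.
Converting: 49760 s ÷ 3600 s/hour = 13.8 hours.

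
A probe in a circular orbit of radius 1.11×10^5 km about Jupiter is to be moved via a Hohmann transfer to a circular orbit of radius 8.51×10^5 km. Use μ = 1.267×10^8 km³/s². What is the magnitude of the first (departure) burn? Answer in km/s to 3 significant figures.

Δv₁ = 11.2 km/s

The Hohmann ellipse has a_t = (r₁ + r₂)/2 = 4.810×10^5 km.
Circular speed at r = 1.110×10^5 km: v_c = √(μ/r) = 33.79 km/s.
Transfer-orbit speed at the same r (vis-viva, a = a_t): v_t = √[μ(2/r − 1/a_t)] = 44.94 km/s.
Δv₁ = |v_t − v_c| = |44.94 − 33.79| = 11.15 km/s.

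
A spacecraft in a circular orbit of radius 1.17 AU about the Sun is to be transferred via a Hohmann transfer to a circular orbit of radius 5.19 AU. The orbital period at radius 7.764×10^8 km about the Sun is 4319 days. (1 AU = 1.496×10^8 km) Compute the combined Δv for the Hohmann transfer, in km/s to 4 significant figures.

Δv = 12.78 km/s

From Kepler's third law T² = 4π²r³/μ at r = 7.764×10^8 km, T = 4319 days = 4319 × 86400 s = 3.731616×10^8 s: μ = 4π²r³/T² = 1.32685×10^11 km³/s².
In km: r₁ = 1.17 × 1.496×10^8 = 1.75032×10^8 km; r₂ = 5.19 × 1.496×10^8 = 7.76424×10^8 km.
The Hohmann ellipse has a_t = (r₁ + r₂)/2 = 4.75728×10^8 km.
At r₁ the circular-orbit speed is v₁ = √(μ/r₁) = 27.533 km/s.
Transfer-orbit speed at r₁ (v² = μ(2/r − 1/a)): v_p = √[μ(2/r₁ − 1/a_t)] = 35.174 km/s.
First burn Δv₁ = |v_p − v₁| = 7.641 km/s.
At r₂, v₂ = √(μ/r₂) = 13.0726 km/s.
Transfer-orbit speed at r₂: v_a = √[μ(2/r₂ − 1/a_t)] = 7.92941 km/s.
Second burn Δv₂ = |v₂ − v_a| = 5.143 km/s.
Total Δv = Δv₁ + Δv₂ = 12.78 km/s.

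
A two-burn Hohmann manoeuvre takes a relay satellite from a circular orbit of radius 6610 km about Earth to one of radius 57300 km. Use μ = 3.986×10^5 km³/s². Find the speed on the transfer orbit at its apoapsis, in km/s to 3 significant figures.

v = 1.20 km/s

Transfer-ellipse semi-major axis a_t = (r₁ + r₂)/2 = (6610 + 57300)/2 = 31955 km.
The apoapsis of the transfer ellipse is at r = 57300 km.
Applying v² = μ(2/r − 1/a_t): v = 1.200 km/s.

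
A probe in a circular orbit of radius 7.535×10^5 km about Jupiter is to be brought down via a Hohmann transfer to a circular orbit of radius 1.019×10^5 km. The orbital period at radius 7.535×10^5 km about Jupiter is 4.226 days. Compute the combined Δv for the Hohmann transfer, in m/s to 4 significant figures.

Δv = 18180 m/s

From Kepler's third law T² = 4π²r³/μ at r = 7.535×10^5 km, T = 4.226 days = 4.226 × 86400 s = 3.651264×10^5 s: μ = 4π²r³/T² = 1.26684×10^8 km³/s².
The Hohmann ellipse has a_t = (r₁ + r₂)/2 = 4.277×10^5 km.
At r₁ the circular-orbit speed is v₁ = √(μ/r₁) = 12.966 km/s.
On the transfer ellipse at r₁, v² = μ(2/r − 1/a) gives v_a = √[μ(2/r₁ − 1/a_t)] = 6.3290 km/s.
First burn Δv₁ = |v_a − v₁| = 6.637 km/s.
Circular speed at r₂: v₂ = √(μ/r₂) = 35.26 km/s.
Transfer-orbit speed at r₂: v_p = √[μ(2/r₂ − 1/a_t)] = 46.80 km/s.
Second burn Δv₂ = |v₂ − v_p| = 11.54 km/s.
Δv = Δv₁ + Δv₂ = 6.637 + 11.54 = 18.18 km/s.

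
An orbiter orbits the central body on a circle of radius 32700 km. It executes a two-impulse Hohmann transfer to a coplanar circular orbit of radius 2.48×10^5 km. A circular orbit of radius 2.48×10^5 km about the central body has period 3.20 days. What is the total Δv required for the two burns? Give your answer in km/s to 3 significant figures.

From Kepler's third law T² = 4π²r³/μ at r = 2.48×10^5 km, T = 3.20 days = 3.20 × 86400 s = 2.7648×10^5 s: μ = 4π²r³/T² = 7.87748×10^6 km³/s².
The Hohmann ellipse has a_t = (r₁ + r₂)/2 = 1.4035×10^5 km.
At r₁ the circular-orbit speed is v₁ = √(μ/r₁) = 15.5210 km/s.
Transfer-orbit speed at r₁ (v² = μ(2/r − 1/a)): v_p = √[μ(2/r₁ − 1/a_t)] = 20.6319 km/s.
First burn Δv₁ = |v_p − v₁| = 5.1109 km/s.
At r₂, v₂ = √(μ/r₂) = 5.63596 km/s.
Transfer-orbit speed at r₂: v_a = √[μ(2/r₂ − 1/a_t)] = 2.72042 km/s.
Second burn Δv₂ = |v₂ − v_a| = 2.9155 km/s.
Total Δv = Δv₁ + Δv₂ = 8.026 km/s.

Δv = 8.03 km/s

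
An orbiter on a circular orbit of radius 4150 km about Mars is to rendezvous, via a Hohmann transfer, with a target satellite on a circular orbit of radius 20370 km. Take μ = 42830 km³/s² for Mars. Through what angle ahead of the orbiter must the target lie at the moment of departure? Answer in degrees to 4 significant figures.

Semi-major axis of the transfer orbit: a_t = (4150 + 20370)/2 = 12260 km.
The half-period of the transfer ellipse is t = π√(a_t³/μ) = 20610 s.
The target's mean motion on its circular orbit is ω₂ = √(μ/r₂³) = 7.118×10^-5 rad/s.
Angle swept by the target during transfer: ω₂·t = 1.467 rad = 84.05°.
The orbiter traverses 180° on the transfer ellipse, so the target must lead by 180° − 84.05° = 95.95°.

φ = 95.95°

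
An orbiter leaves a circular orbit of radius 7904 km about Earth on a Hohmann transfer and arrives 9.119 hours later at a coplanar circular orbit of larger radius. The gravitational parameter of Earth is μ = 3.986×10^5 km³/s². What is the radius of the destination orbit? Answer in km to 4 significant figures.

r₂ = 62450 km

Transfer time t = 9.119 hours = 32828.4 s, and t = π√(a_t³/μ).
So a_t = (μ t²/π²)^(1/3) = (3.986×10^5 × (32828.4)² / π²)^(1/3) = 35176 km.
Since a_t = (r₁ + r₂)/2, r₂ = 2a_t − r₁ = 2×35176 − 7904 = 62448 km.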